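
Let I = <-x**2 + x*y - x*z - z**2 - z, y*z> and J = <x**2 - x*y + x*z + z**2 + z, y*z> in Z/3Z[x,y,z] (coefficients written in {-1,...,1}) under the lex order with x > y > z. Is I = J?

Since reduced Gröbner bases are canonical representatives of ideals under a given ordering, it suffices to compute and compare them.
Buchberger on the first generating set:
f_1 = -x**2 + x*y - x*z - z**2 - z, LT = x**2.
f_2 = y*z, LT = y*z.

The S-polynomials (S(f_1,f_2)) all reduce to 0 modulo the current basis, so we have a Gröbner basis.
Inter-reduce: drop elements whose leading term is divisible by another's, tail-reduce, and make monic.
Reduced Gröbner basis: {x**2 - x*y + x*z + z**2 + z, y*z}.

Buchberger on the second generating set:
h_1 = x**2 - x*y + x*z + z**2 + z, LT = x**2.
h_2 = y*z, LT = y*z.

The S-polynomials (S(h_1,h_2)) all reduce to 0 modulo the current basis, so we have a Gröbner basis.
Inter-reduce: drop elements whose leading term is divisible by another's, tail-reduce, and make monic.
Reduced Gröbner basis: {x**2 - x*y + x*z + z**2 + z, y*z}.

The two bases agree; hence the ideals are identical.

Yes, the ideals are equal.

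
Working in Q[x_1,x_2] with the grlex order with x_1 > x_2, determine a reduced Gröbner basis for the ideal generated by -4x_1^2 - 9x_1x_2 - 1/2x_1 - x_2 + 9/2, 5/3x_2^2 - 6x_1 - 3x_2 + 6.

G = {x_1^2 + 9/4x_1x_2 + 1/8x_1 + 1/4x_2 - 9/8, x_2^2 - 18/5x_1 - 9/5x_2 + 18/5}

f_1 = -4x_1^2 - 9x_1x_2 - 1/2x_1 - x_2 + 9/2, LT = x_1^2.
f_2 = 5/3x_2^2 - 6x_1 - 3x_2 + 6, LT = x_2^2.

The S-polynomials (S(f_1,f_2)) all reduce to 0 modulo the current basis, so we have a Gröbner basis.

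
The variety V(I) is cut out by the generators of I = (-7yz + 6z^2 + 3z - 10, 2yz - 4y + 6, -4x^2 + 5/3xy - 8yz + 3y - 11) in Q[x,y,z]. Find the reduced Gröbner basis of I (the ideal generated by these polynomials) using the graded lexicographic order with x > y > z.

G = {x^2 - 5/12xy + 13/4y - 13/4, y^2 - 41/14y + 9/7z + 45/14, yz - 2y + 3, z^2 - 7/3y + 1/2z + 11/6}

f_1 = -7yz + 6z^2 + 3z - 10, LT = yz.
f_2 = 2yz - 4y + 6, LT = yz.
f_3 = -4x^2 + 5/3xy - 8yz + 3y - 11, LT = x^2.

S(f_1,f_2): lcm = yz. S = -6/7z^2 + 2y - 3/7z - 11/7.
  reduce S modulo (f_1, f_2, f_3):
  remainder -6/7z^2 + 2y - 3/7z - 11/7 ≠ 0; add g_4 = -6/7z^2 + 2y - 3/7z - 11/7 to the basis.

S(f_1,g_4): lcm = yz^2. S = -6/7z^3 + 7/3y^2 - 1/2yz - 3/7z^2 - 11/6y + 10/7z.
  reduce S modulo (f_1, f_2, f_3, g_4):
  remainder 7/3y^2 - 41/6y + 3z + 15/2 ≠ 0; add g_5 = 7/3y^2 - 41/6y + 3z + 15/2 to the basis.

The other S-polynomials (S(f_1,f_3), S(f_2,f_3), S(f_2,g_4), S(f_3,g_4), S(f_1,g_5), S(f_2,g_5), S(f_3,g_5), S(g_4,g_5)) all reduce to 0 modulo the current basis, so we have a Gröbner basis.
Inter-reduce: drop elements whose leading term is divisible by another's, tail-reduce, and make monic.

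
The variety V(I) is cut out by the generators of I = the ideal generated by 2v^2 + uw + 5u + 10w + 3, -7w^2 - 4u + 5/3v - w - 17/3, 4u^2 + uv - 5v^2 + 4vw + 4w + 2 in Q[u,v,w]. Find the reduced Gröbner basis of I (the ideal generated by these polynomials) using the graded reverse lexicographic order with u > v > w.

f_1 = 2v^2 + uw + 5u + 10w + 3, LT = v^2.
f_2 = -7w^2 - 4u + 5/3v - w - 17/3, LT = w^2.
f_3 = 4u^2 + uv - 5v^2 + 4vw + 4w + 2, LT = u^2.

The S-polynomials (S(f_1,f_2), S(f_1,f_3), S(f_2,f_3)) all reduce to 0 modulo the current basis, so we have a Gröbner basis.

G = {u^2 + 1/4uv + 5/8uw + vw + 25/8u + 29/4w + 19/8, v^2 + 1/2uw + 5/2u + 5w + 3/2, w^2 + 4/7u - 5/21v + 1/7w + 17/21}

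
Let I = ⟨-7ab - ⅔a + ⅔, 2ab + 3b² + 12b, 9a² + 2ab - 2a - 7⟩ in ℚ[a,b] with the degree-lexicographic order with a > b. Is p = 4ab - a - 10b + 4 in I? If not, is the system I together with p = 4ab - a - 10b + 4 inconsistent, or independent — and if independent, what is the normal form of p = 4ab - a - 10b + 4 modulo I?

Adjoining 4ab - a - 10b + 4 makes the ideal the whole ring: the system is inconsistent.

First compute the reduced Gröbner basis of I by Buchberger's algorithm.
f_1 = -7ab - ⅔a + ⅔, LT = ab.
f_2 = 2ab + 3b² + 12b, LT = ab.
f_3 = 9a² + 2ab - 2a - 7, LT = a².

S(f_1,f_2): lcm = ab. S = -3/2b² + 2/21a - 6b - 2/21.
  reduce S modulo (f_1, f_2, f_3):
  remainder -3/2b² + 2/21a - 6b - 2/21 ≠ 0; add h_4 = -3/2b² + 2/21a - 6b - 2/21 to the basis.

S(f_1,f_3): lcm = a²b. S = -2/9ab² + 2/21a² + 2/9ab - 2/21a + 7/9b.
  reduce S modulo (f_1, f_2, f_3, h_4):
  remainder -2/21a + 143/189b + 2/21 ≠ 0; add h_5 = -2/21a + 143/189b + 2/21 to the basis.

S(f_2,f_3): lcm = a²b. S = 23/18ab² + 56/9ab + 7/9b.
  reduce S modulo (f_1, f_2, f_3, h_4, h_5):
  remainder -132749/35721b ≠ 0; add h_6 = -132749/35721b to the basis.

The other S-polynomials (S(f_1,h_4), S(f_2,h_4), S(f_3,h_4), S(f_1,h_5), S(f_2,h_5), S(f_3,h_5), S(h_4,h_5), S(f_1,h_6), S(f_2,h_6), S(f_3,h_6), S(h_4,h_6), S(h_5,h_6)) all reduce to 0 modulo the current basis, so we have a Gröbner basis.
Inter-reduce: drop elements whose leading term is divisible by another's, tail-reduce, and make monic.
Reduced Gröbner basis: {a - 1, b}.
Label its elements g_1 = a - 1, g_2 = b.

Reduce p = 4ab - a - 10b + 4 modulo G:
  leading term ab: subtract (4b)·g_1 from 4ab - a - 10b + 4 → -a - 6b + 4
  leading term a: subtract (-1)·g_1 from -a - 6b + 4 → -6b + 3
  leading term b: subtract (-6)·g_2 from -6b + 3 → 3
  leading term 1: no divisor's leading term divides it; move 3 to the remainder.
  normal form = 3.
The normal form is nonzero, so p ∉ I. Since p minus its normal form lies in I, I + (p) = I + (r) where r = 3; decide whether this ideal is the whole ring.
Here r = 3 is a nonzero constant, hence a unit: 1 ∈ I + (p), the Gröbner basis of I + (p) is {1}, and the enlarged system has no common solution — adjoining p is inconsistent.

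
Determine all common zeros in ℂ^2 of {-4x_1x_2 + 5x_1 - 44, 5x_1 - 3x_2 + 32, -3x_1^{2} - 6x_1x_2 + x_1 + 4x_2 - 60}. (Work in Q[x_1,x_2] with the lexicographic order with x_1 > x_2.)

{(-4, 4)}

Compute a lex Gröbner basis by Buchberger's algorithm.
f_1 = -4x_1x_2 + 5x_1 - 44, LT = x_1x_2.
f_2 = 5x_1 - 3x_2 + 32, LT = x_1.
f_3 = -3x_1^{2} - 6x_1x_2 + x_1 + 4x_2 - 60, LT = x_1^{2}.

S(f_1,f_2): lcm = x_1x_2. S = -\tfrac{5}{4}x_1 + \tfrac{3}{5}x_2^{2} - \tfrac{32}{5}x_2 + 11.
  leading term x_1: subtract (-\tfrac{1}{4})·f_2 from -\tfrac{5}{4}x_1 + \tfrac{3}{5}x_2^{2} - \tfrac{32}{5}x_2 + 11 → \tfrac{3}{5}x_2^{2} - \tfrac{143}{20}x_2 + 19
  leading term x_2^{2}: no divisor's leading term divides it; move \tfrac{3}{5}x_2^{2} to the remainder.
  leading term x_2: no divisor's leading term divides it; move -\tfrac{143}{20}x_2 to the remainder.
  leading term 1: no divisor's leading term divides it; move 19 to the remainder.
  remainder \tfrac{3}{5}x_2^{2} - \tfrac{143}{20}x_2 + 19 ≠ 0; add h_4 = \tfrac{3}{5}x_2^{2} - \tfrac{143}{20}x_2 + 19 to the basis.

S(f_1,f_3): lcm = x_1^{2}x_2. S = -\tfrac{5}{4}x_1^{2} - 2x_1x_2^{2} + \tfrac{1}{3}x_1x_2 + 11x_1 + \tfrac{4}{3}x_2^{2} - 20x_2.
  leading term x_1^{2}: subtract (-\tfrac{1}{4}x_1)·f_2 from -\tfrac{5}{4}x_1^{2} - 2x_1x_2^{2} + \tfrac{1}{3}x_1x_2 + 11x_1 + \tfrac{4}{3}x_2^{2} - 20x_2 → -2x_1x_2^{2} - \tfrac{5}{12}x_1x_2 + 19x_1 + \tfrac{4}{3}x_2^{2} - 20x_2
  leading term x_1x_2^{2}: subtract (\tfrac{1}{2}x_2)·f_1 from -2x_1x_2^{2} - \tfrac{5}{12}x_1x_2 + 19x_1 + \tfrac{4}{3}x_2^{2} - 20x_2 → -\tfrac{35}{12}x_1x_2 + 19x_1 + \tfrac{4}{3}x_2^{2} + 2x_2
  leading term x_1x_2: subtract (\tfrac{35}{48})·f_1 from -\tfrac{35}{12}x_1x_2 + 19x_1 + \tfrac{4}{3}x_2^{2} + 2x_2 → \tfrac{737}{48}x_1 + \tfrac{4}{3}x_2^{2} + 2x_2 + \tfrac{385}{12}
  leading term x_1: subtract (\tfrac{737}{240})·f_2 from \tfrac{737}{48}x_1 + \tfrac{4}{3}x_2^{2} + 2x_2 + \tfrac{385}{12} → \tfrac{4}{3}x_2^{2} + \tfrac{897}{80}x_2 - \tfrac{3971}{60}
  leading term x_2^{2}: subtract (\tfrac{20}{9})·h_4 from \tfrac{4}{3}x_2^{2} + \tfrac{897}{80}x_2 - \tfrac{3971}{60} → \tfrac{19513}{720}x_2 - \tfrac{19513}{180}
  leading term x_2: no divisor's leading term divides it; move \tfrac{19513}{720}x_2 to the remainder.
  leading term 1: no divisor's leading term divides it; move -\tfrac{19513}{180} to the remainder.
  remainder \tfrac{19513}{720}x_2 - \tfrac{19513}{180} ≠ 0; add h_5 = \tfrac{19513}{720}x_2 - \tfrac{19513}{180} to the basis.

S(f_2,f_3): lcm = x_1^{2}. S = -\tfrac{13}{5}x_1x_2 + \tfrac{101}{15}x_1 + \tfrac{4}{3}x_2 - 20.
  leading term x_1x_2: subtract (\tfrac{13}{20})·f_1 from -\tfrac{13}{5}x_1x_2 + \tfrac{101}{15}x_1 + \tfrac{4}{3}x_2 - 20 → \tfrac{209}{60}x_1 + \tfrac{4}{3}x_2 + \tfrac{43}{5}
  leading term x_1: subtract (\tfrac{209}{300})·f_2 from \tfrac{209}{60}x_1 + \tfrac{4}{3}x_2 + \tfrac{43}{5} → \tfrac{1027}{300}x_2 - \tfrac{1027}{75}
  leading term x_2: subtract (\tfrac{12}{95})·h_5 from \tfrac{1027}{300}x_2 - \tfrac{1027}{75} → 0
  remainder 0.

S(f_1,h_4): lcm = x_1x_2^{2}. S = \tfrac{32}{3}x_1x_2 - \tfrac{95}{3}x_1 + 11x_2.
  leading term x_1x_2: subtract (-\tfrac{8}{3})·f_1 from \tfrac{32}{3}x_1x_2 - \tfrac{95}{3}x_1 + 11x_2 → -\tfrac{55}{3}x_1 + 11x_2 - \tfrac{352}{3}
  leading term x_1: subtract (-\tfrac{11}{3})·f_2 from -\tfrac{55}{3}x_1 + 11x_2 - \tfrac{352}{3} → 0
  remainder 0.

S(f_2,h_4): leading monomials are coprime, so the S-polynomial reduces to 0 (Buchberger's first criterion).
S(f_3,h_4): leading monomials are coprime, so the S-polynomial reduces to 0 (Buchberger's first criterion).
S(f_1,h_5): lcm = x_1x_2. S = \tfrac{11}{4}x_1 + 11.
  leading term x_1: subtract (\tfrac{11}{20})·f_2 from \tfrac{11}{4}x_1 + 11 → \tfrac{33}{20}x_2 - \tfrac{33}{5}
  leading term x_2: subtract (\tfrac{1188}{19513})·h_5 from \tfrac{33}{20}x_2 - \tfrac{33}{5} → 0
  remainder 0.

S(f_2,h_5): leading monomials are coprime, so the S-polynomial reduces to 0 (Buchberger's first criterion).
S(f_3,h_5): leading monomials are coprime, so the S-polynomial reduces to 0 (Buchberger's first criterion).
S(h_4,h_5): lcm = x_2^{2}. S = -\tfrac{95}{12}x_2 + \tfrac{95}{3}.
  leading term x_2: subtract (-\tfrac{300}{1027})·h_5 from -\tfrac{95}{12}x_2 + \tfrac{95}{3} → 0
  remainder 0.

Every S-polynomial of the final basis reduces to 0, so we have a Gröbner basis.
Inter-reduce: drop elements whose leading term is divisible by another's, tail-reduce, and make monic.
Reduced Gröbner basis: {x_1 + 4, x_2 - 4}.

From the last basis element, x_2 - 4 = 0, so x_2 takes values in {4}. Each choice, substituted upward through the basis, yields the corresponding point(s) of the solution set.
  x_2 = 4: the earlier basis element becomes x_1 + 4 = 0, giving x_1 = -4 — point (-4, 4).
Each listed point satisfies every original equation (direct substitution).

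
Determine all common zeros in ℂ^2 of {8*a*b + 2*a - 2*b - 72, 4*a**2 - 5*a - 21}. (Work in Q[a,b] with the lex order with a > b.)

Compute a lex Gröbner basis by Buchberger's algorithm.
f_1 = 8*a*b + 2*a - 2*b - 72, LT = a*b.
f_2 = 4*a**2 - 5*a - 21, LT = a**2.

S(f_1,f_2): lcm = a**2*b. S = 1/4*a**2 + a*b - 9*a + 21/4*b.
  leading term a**2: subtract (1/16)·f_2 from 1/4*a**2 + a*b - 9*a + 21/4*b → a*b - 139/16*a + 21/4*b + 21/16
  leading term a*b: subtract (1/8)·f_1 from a*b - 139/16*a + 21/4*b + 21/16 → -143/16*a + 11/2*b + 165/16
  leading term a: no divisor's leading term divides it; move -143/16*a to the remainder.
  leading term b: no divisor's leading term divides it; move 11/2*b to the remainder.
  leading term 1: no divisor's leading term divides it; move 165/16 to the remainder.
  remainder -143/16*a + 11/2*b + 165/16 ≠ 0; add h_3 = -143/16*a + 11/2*b + 165/16 to the basis.

S(f_1,h_3): lcm = a*b. S = 1/4*a + 8/13*b**2 + 47/52*b - 9.
  leading term a: subtract (-4/143)·h_3 from 1/4*a + 8/13*b**2 + 47/52*b - 9 → 8/13*b**2 + 55/52*b - 453/52
  leading term b**2: no divisor's leading term divides it; move 8/13*b**2 to the remainder.
  leading term b: no divisor's leading term divides it; move 55/52*b to the remainder.
  leading term 1: no divisor's leading term divides it; move -453/52 to the remainder.
  remainder 8/13*b**2 + 55/52*b - 453/52 ≠ 0; add h_4 = 8/13*b**2 + 55/52*b - 453/52 to the basis.

The other S-polynomials (S(f_2,h_3), S(f_1,h_4), S(f_2,h_4), S(h_3,h_4)) all reduce to 0 modulo the current basis, so we have a Gröbner basis.
Inter-reduce: drop elements whose leading term is divisible by another's, tail-reduce, and make monic.
Reduced Gröbner basis: {a - 8/13*b - 15/13, b**2 + 55/32*b - 453/32}.

Since the basis is lex-ordered, b**2 + 55/32*b - 453/32 is univariate in b. Its roots are {-151/32, 3}. Back-substituting each root into the other basis elements fixes the other coordinates.
  b = -151/32: the earlier basis element becomes a + 7/4 = 0, giving a = -7/4 — point (-7/4, -151/32).
  b = 3: the earlier basis element becomes a - 3 = 0, giving a = 3 — point (3, 3).
Check: every point annihilates each of the original generators.

{(-7/4, -151/32), (3, 3)}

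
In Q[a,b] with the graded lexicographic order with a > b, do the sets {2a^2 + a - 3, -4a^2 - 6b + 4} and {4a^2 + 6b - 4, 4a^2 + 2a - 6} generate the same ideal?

Yes, the ideals are equal.

Since reduced Gröbner bases are canonical representatives of ideals under a given ordering, it suffices to compute and compare them.
Buchberger on the first generating set:
f_1 = 2a^2 + a - 3, LT = a^2.
f_2 = -4a^2 - 6b + 4, LT = a^2.

S(f_1,f_2): lcm = a^2. S = 1/2a - 3/2b - 1/2.
  leading term a: no divisor's leading term divides it; move 1/2a to the remainder.
  leading term b: no divisor's leading term divides it; move -3/2b to the remainder.
  leading term 1: no divisor's leading term divides it; move -1/2 to the remainder.
  remainder 1/2a - 3/2b - 1/2 ≠ 0; add g_3 = 1/2a - 3/2b - 1/2 to the basis.

S(f_1,g_3): lcm = a^2. S = 3ab + 3/2a - 3/2.
  leading term ab: subtract (6b)·g_3 from 3ab + 3/2a - 3/2 → 9b^2 + 3/2a + 3b - 3/2
  leading term b^2: no divisor's leading term divides it; move 9b^2 to the remainder.
  leading term a: subtract (3)·g_3 from 3/2a + 3b - 3/2 → 15/2b
  leading term b: no divisor's leading term divides it; move 15/2b to the remainder.
  remainder 9b^2 + 15/2b ≠ 0; add g_4 = 9b^2 + 15/2b to the basis.

S(f_2,g_3): lcm = a^2. S = 3ab + a + 3/2b - 1.
  leading term ab: subtract (6b)·g_3 from 3ab + a + 3/2b - 1 → 9b^2 + a + 9/2b - 1
  leading term b^2: subtract (1)·g_4 from 9b^2 + a + 9/2b - 1 → a - 3b - 1
  leading term a: subtract (2)·g_3 from a - 3b - 1 → 0
  remainder 0.

S(f_1,g_4): leading monomials are coprime, so the S-polynomial reduces to 0 (Buchberger's first criterion).
S(f_2,g_4): leading monomials are coprime, so the S-polynomial reduces to 0 (Buchberger's first criterion).
S(g_3,g_4): leading monomials are coprime, so the S-polynomial reduces to 0 (Buchberger's first criterion).
Every S-polynomial of the final basis reduces to 0, so we have a Gröbner basis.
Inter-reduce: drop elements whose leading term is divisible by another's, tail-reduce, and make monic.
Reduced Gröbner basis: {b^2 + 5/6b, a - 3b - 1}.

Buchberger on the second generating set:
h_1 = 4a^2 + 6b - 4, LT = a^2.
h_2 = 4a^2 + 2a - 6, LT = a^2.

S(h_1,h_2): lcm = a^2. S = -1/2a + 3/2b + 1/2.
  leading term a: no divisor's leading term divides it; move -1/2a to the remainder.
  leading term b: no divisor's leading term divides it; move 3/2b to the remainder.
  leading term 1: no divisor's leading term divides it; move 1/2 to the remainder.
  remainder -1/2a + 3/2b + 1/2 ≠ 0; add k_3 = -1/2a + 3/2b + 1/2 to the basis.

S(h_1,k_3): lcm = a^2. S = 3ab + a + 3/2b - 1.
  leading term ab: subtract (-6b)·k_3 from 3ab + a + 3/2b - 1 → 9b^2 + a + 9/2b - 1
  leading term b^2: no divisor's leading term divides it; move 9b^2 to the remainder.
  leading term a: subtract (-2)·k_3 from a + 9/2b - 1 → 15/2b
  leading term b: no divisor's leading term divides it; move 15/2b to the remainder.
  remainder 9b^2 + 15/2b ≠ 0; add k_4 = 9b^2 + 15/2b to the basis.

S(h_2,k_3): lcm = a^2. S = 3ab + 3/2a - 3/2.
  leading term ab: subtract (-6b)·k_3 from 3ab + 3/2a - 3/2 → 9b^2 + 3/2a + 3b - 3/2
  leading term b^2: subtract (1)·k_4 from 9b^2 + 3/2a + 3b - 3/2 → 3/2a - 9/2b - 3/2
  leading term a: subtract (-3)·k_3 from 3/2a - 9/2b - 3/2 → 0
  remainder 0.

S(h_1,k_4): leading monomials are coprime, so the S-polynomial reduces to 0 (Buchberger's first criterion).
S(h_2,k_4): leading monomials are coprime, so the S-polynomial reduces to 0 (Buchberger's first criterion).
S(k_3,k_4): leading monomials are coprime, so the S-polynomial reduces to 0 (Buchberger's first criterion).
Every S-polynomial of the final basis reduces to 0, so we have a Gröbner basis.
Inter-reduce: drop elements whose leading term is divisible by another's, tail-reduce, and make monic.
Reduced Gröbner basis: {b^2 + 5/6b, a - 3b - 1}.

The two bases agree; hence the ideals are identical.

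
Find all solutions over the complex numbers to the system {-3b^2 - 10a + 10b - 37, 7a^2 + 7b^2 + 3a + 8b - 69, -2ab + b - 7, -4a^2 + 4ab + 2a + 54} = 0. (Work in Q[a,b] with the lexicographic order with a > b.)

{(-3, 1)}

Compute a lex Gröbner basis by Buchberger's algorithm.
f_1 = -10a - 3b^2 + 10b - 37, LT = a.
f_2 = 7a^2 + 3a + 7b^2 + 8b - 69, LT = a^2.
f_3 = -2ab + b - 7, LT = ab.
f_4 = -4a^2 + 4ab + 2a + 54, LT = a^2.

S(f_1,f_2): lcm = a^2. S = 3/10ab^2 - ab + 229/70a - b^2 - 8/7b + 69/7.
  reduce S modulo (f_1, f_2, f_3, f_4):
  remainder -9/100b^4 + 3/5b^3 - 716/175b^2 + 204/35b - 1573/700 ≠ 0; add h_5 = -9/100b^4 + 3/5b^3 - 716/175b^2 + 204/35b - 1573/700 to the basis.

S(f_1,f_3): lcm = ab. S = 3/10b^3 - b^2 + 21/5b - 7/2.
  reduce S modulo (f_1, f_2, f_3, f_4, h_5):
  remainder 3/10b^3 - b^2 + 21/5b - 7/2 ≠ 0; add h_6 = 3/10b^3 - b^2 + 21/5b - 7/2 to the basis.

S(f_1,f_4): lcm = a^2. S = 3/10ab^2 + 21/5a + 27/2.
  reduce S modulo (f_1, f_2, f_3, f_4, h_5, h_6):
  remainder 101/140b^2 + 18/7b - 461/140 ≠ 0; add h_7 = 101/140b^2 + 18/7b - 461/140 to the basis.

S(f_2,f_3): lcm = a^2b. S = 13/14ab - 7/2a + b^3 + 8/7b^2 - 69/7b.
  reduce S modulo (f_1, f_2, f_3, f_4, h_5, h_6, h_7):
  remainder -131757/2828b + 131757/2828 ≠ 0; add h_8 = -131757/2828b + 131757/2828 to the basis.

The other S-polynomials (S(f_2,f_4), S(f_3,f_4), S(f_1,h_5), S(f_2,h_5), S(f_3,h_5), S(f_4,h_5), S(f_1,h_6), S(f_2,h_6), S(f_3,h_6), S(f_4,h_6), S(h_5,h_6), S(f_1,h_7), S(f_2,h_7), S(f_3,h_7), S(f_4,h_7), S(h_5,h_7), S(h_6,h_7), S(f_1,h_8), S(f_2,h_8), S(f_3,h_8), S(f_4,h_8), S(h_5,h_8), S(h_6,h_8), S(h_7,h_8)) all reduce to 0 modulo the current basis, so we have a Gröbner basis.
Inter-reduce: drop elements whose leading term is divisible by another's, tail-reduce, and make monic.
Reduced Gröbner basis: {a + 3, b - 1}.

From the last basis element, b - 1 = 0, so b takes values in {1}. Each choice, substituted upward through the basis, yields the corresponding point(s) of the solution set.
  b = 1: the earlier basis element becomes a + 3 = 0, giving a = -3 — point (-3, 1).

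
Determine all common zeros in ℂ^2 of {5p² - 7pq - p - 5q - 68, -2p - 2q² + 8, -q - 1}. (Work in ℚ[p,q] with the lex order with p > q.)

{(3, -1)}

Compute a lex Gröbner basis by Buchberger's algorithm.
f_1 = 5p² - 7pq - p - 5q - 68, LT = p².
f_2 = -2p - 2q² + 8, LT = p.
f_3 = -q - 1, LT = q.

The S-polynomials (S(f_1,f_2), S(f_1,f_3), S(f_2,f_3)) all reduce to 0 modulo the current basis, so we have a Gröbner basis.
Inter-reduce: drop elements whose leading term is divisible by another's, tail-reduce, and make monic.
Reduced Gröbner basis: {p - 3, q + 1}.

Since the basis is lex-ordered, q + 1 is univariate in q. Its roots are {-1}. Back-substituting each root into the other basis elements fixes the other coordinates.
  q = -1: the earlier basis element becomes p - 3 = 0, giving p = 3 — point (3, -1).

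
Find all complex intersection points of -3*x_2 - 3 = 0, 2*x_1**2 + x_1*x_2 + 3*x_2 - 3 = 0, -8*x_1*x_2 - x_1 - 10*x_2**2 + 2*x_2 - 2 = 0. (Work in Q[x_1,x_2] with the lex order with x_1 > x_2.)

Compute a lex Gröbner basis by Buchberger's algorithm.
f_1 = -3*x_2 - 3, LT = x_2.
f_2 = 2*x_1**2 + x_1*x_2 + 3*x_2 - 3, LT = x_1**2.
f_3 = -8*x_1*x_2 - x_1 - 10*x_2**2 + 2*x_2 - 2, LT = x_1*x_2.

S(f_1,f_3): lcm = x_1*x_2. S = 7/8*x_1 - 5/4*x_2**2 + 1/4*x_2 - 1/4.
  leading term x_1: no divisor's leading term divides it; move 7/8*x_1 to the remainder.
  leading term x_2**2: subtract (5/12*x_2)·f_1 from -5/4*x_2**2 + 1/4*x_2 - 1/4 → 3/2*x_2 - 1/4
  leading term x_2: subtract (-1/2)·f_1 from 3/2*x_2 - 1/4 → -7/4
  leading term 1: no divisor's leading term divides it; move -7/4 to the remainder.
  remainder 7/8*x_1 - 7/4 ≠ 0; add h_4 = 7/8*x_1 - 7/4 to the basis.

The other S-polynomials (S(f_1,f_2), S(f_2,f_3), S(f_1,h_4), S(f_2,h_4), S(f_3,h_4)) all reduce to 0 modulo the current basis, so we have a Gröbner basis.
Inter-reduce: drop elements whose leading term is divisible by another's, tail-reduce, and make monic.
Reduced Gröbner basis: {x_1 - 2, x_2 + 1}.

The lex basis is triangular: the last element involves only x_2. Solving x_2 + 1 = 0 gives x_2 ∈ {-1}; substituting each value into the earlier elements determines the remaining variables.
  x_2 = -1: the earlier basis element becomes x_1 - 2 = 0, giving x_1 = 2 — point (2, -1).

{(2, -1)}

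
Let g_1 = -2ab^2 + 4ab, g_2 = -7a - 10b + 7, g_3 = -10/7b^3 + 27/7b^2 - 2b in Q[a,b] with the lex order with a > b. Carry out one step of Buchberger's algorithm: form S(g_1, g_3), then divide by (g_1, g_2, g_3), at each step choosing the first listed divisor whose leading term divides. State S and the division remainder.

S(g_1, g_3) = 7/10ab^2 - 7/5ab; remainder on division = 0.

lcm(LM(g_1), LM(g_3)) = ab^3.
S = (lcm/LT(g_1))·g_1 − (lcm/LT(g_3))·g_3 = 7/10ab^2 - 7/5ab.
Reduce S modulo (g_1, g_2, g_3) in that order:
  leading term ab^2: subtract (-7/20)·g_1 from 7/10ab^2 - 7/5ab → 0
The remainder is 0, so this S-polynomial contributes no new basis element.
An S-polynomial is built so that the two leading terms cancel; whether anything survives reduction is exactly the Gröbner-basis criterion.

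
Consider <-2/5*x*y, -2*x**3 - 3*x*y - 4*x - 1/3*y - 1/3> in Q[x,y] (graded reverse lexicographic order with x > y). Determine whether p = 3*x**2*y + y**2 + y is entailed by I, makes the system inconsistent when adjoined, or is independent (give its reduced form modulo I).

3*x**2*y + y**2 + y lies in I (it reduces to 0).

First compute the reduced Gröbner basis of I by Buchberger's algorithm.
f_1 = -2/5*x*y, LT = x*y.
f_2 = -2*x**3 - 3*x*y - 4*x - 1/3*y - 1/3, LT = x**3.

S(f_1,f_2): lcm = x**3*y. S = -3/2*x*y**2 - 2*x*y - 1/6*y**2 - 1/6*y.
  leading term x*y**2: subtract (15/4*y)·f_1 from -3/2*x*y**2 - 2*x*y - 1/6*y**2 - 1/6*y → -2*x*y - 1/6*y**2 - 1/6*y
  leading term x*y: subtract (5)·f_1 from -2*x*y - 1/6*y**2 - 1/6*y → -1/6*y**2 - 1/6*y
  leading term y**2: no divisor's leading term divides it; move -1/6*y**2 to the remainder.
  leading term y: no divisor's leading term divides it; move -1/6*y to the remainder.
  remainder -1/6*y**2 - 1/6*y ≠ 0; add h_3 = -1/6*y**2 - 1/6*y to the basis.

The other S-polynomials (S(f_1,h_3), S(f_2,h_3)) all reduce to 0 modulo the current basis, so we have a Gröbner basis.
Inter-reduce: drop elements whose leading term is divisible by another's, tail-reduce, and make monic.
Reduced Gröbner basis: {x**3 + 2*x + 1/6*y + 1/6, x*y, y**2 + y}.
Label its elements g_1 = x**3 + 2*x + 1/6*y + 1/6, g_2 = x*y, g_3 = y**2 + y.

Reduce p = 3*x**2*y + y**2 + y modulo G:
  leading term x**2*y: subtract (3*x)·g_2 from 3*x**2*y + y**2 + y → y**2 + y
  leading term y**2: subtract (1)·g_3 from y**2 + y → 0
  normal form = 0.
Since the normal form is 0, p ∈ I.

Ideal membership is decidable via reduction modulo a Gröbner basis.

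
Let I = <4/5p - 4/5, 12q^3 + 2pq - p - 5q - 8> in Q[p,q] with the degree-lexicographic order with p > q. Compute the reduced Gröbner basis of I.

f_1 = 4/5p - 4/5, LT = p.
f_2 = 12q^3 + 2pq - p - 5q - 8, LT = q^3.

The S-polynomials (S(f_1,f_2)) all reduce to 0 modulo the current basis, so we have a Gröbner basis.

G = {q^3 - 1/4q - 3/4, p - 1}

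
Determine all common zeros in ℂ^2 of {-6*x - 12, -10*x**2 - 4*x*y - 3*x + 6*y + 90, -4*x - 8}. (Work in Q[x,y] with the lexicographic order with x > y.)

{(-2, -4)}

Compute a lex Gröbner basis by Buchberger's algorithm.
f_1 = -6*x - 12, LT = x.
f_2 = -10*x**2 - 4*x*y - 3*x + 6*y + 90, LT = x**2.
f_3 = -4*x - 8, LT = x.

S(f_1,f_2): lcm = x**2. S = -2/5*x*y + 17/10*x + 3/5*y + 9.
  leading term x*y: subtract (1/15*y)·f_1 from -2/5*x*y + 17/10*x + 3/5*y + 9 → 17/10*x + 7/5*y + 9
  leading term x: subtract (-17/60)·f_1 from 17/10*x + 7/5*y + 9 → 7/5*y + 28/5
  leading term y: no divisor's leading term divides it; move 7/5*y to the remainder.
  leading term 1: no divisor's leading term divides it; move 28/5 to the remainder.
  remainder 7/5*y + 28/5 ≠ 0; add h_4 = 7/5*y + 28/5 to the basis.

The other S-polynomials (S(f_1,f_3), S(f_2,f_3), S(f_1,h_4), S(f_2,h_4), S(f_3,h_4)) all reduce to 0 modulo the current basis, so we have a Gröbner basis.
Inter-reduce: drop elements whose leading term is divisible by another's, tail-reduce, and make monic.
Reduced Gröbner basis: {x + 2, y + 4}.

Elimination: the polynomial y + 4 lies in the elimination ideal for y, so y ∈ {-4}. For each such y, the remaining basis elements (now univariate) give the rest of the solution.
  y = -4: the earlier basis element becomes x + 2 = 0, giving x = -2 — point (-2, -4).
Check: every point annihilates each of the original generators.
This is the nonlinear analogue of row-reducing a linear system.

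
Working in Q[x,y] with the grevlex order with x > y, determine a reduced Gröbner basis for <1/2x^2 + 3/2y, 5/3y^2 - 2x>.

f_1 = 1/2x^2 + 3/2y, LT = x^2.
f_2 = 5/3y^2 - 2x, LT = y^2.

The S-polynomials (S(f_1,f_2)) all reduce to 0 modulo the current basis, so we have a Gröbner basis.

G = {x^2 + 3y, y^2 - 6/5x}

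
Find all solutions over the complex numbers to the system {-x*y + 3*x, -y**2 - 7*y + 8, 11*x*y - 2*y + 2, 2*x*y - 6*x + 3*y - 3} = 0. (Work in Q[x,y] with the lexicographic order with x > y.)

{(0, 1)}

Compute a lex Gröbner basis by Buchberger's algorithm.
f_1 = -x*y + 3*x, LT = x*y.
f_2 = -y**2 - 7*y + 8, LT = y**2.
f_3 = 11*x*y - 2*y + 2, LT = x*y.
f_4 = 2*x*y - 6*x + 3*y - 3, LT = x*y.

S(f_1,f_2): lcm = x*y**2. S = -10*x*y + 8*x.
  leading term x*y: subtract (10)·f_1 from -10*x*y + 8*x → -22*x
  leading term x: no divisor's leading term divides it; move -22*x to the remainder.
  remainder -22*x ≠ 0; add h_5 = -22*x to the basis.

S(f_1,f_3): lcm = x*y. S = -3*x + 2/11*y - 2/11.
  leading term x: subtract (3/22)·h_5 from -3*x + 2/11*y - 2/11 → 2/11*y - 2/11
  leading term y: no divisor's leading term divides it; move 2/11*y to the remainder.
  leading term 1: no divisor's leading term divides it; move -2/11 to the remainder.
  remainder 2/11*y - 2/11 ≠ 0; add h_6 = 2/11*y - 2/11 to the basis.

The other S-polynomials (S(f_1,f_4), S(f_2,f_3), S(f_2,f_4), S(f_3,f_4), S(f_1,h_5), S(f_2,h_5), S(f_3,h_5), S(f_4,h_5), S(f_1,h_6), S(f_2,h_6), S(f_3,h_6), S(f_4,h_6), S(h_5,h_6)) all reduce to 0 modulo the current basis, so we have a Gröbner basis.
Inter-reduce: drop elements whose leading term is divisible by another's, tail-reduce, and make monic.
Reduced Gröbner basis: {x, y - 1}.

The lex basis is triangular: the last element involves only y. Solving y - 1 = 0 gives y ∈ {1}; substituting each value into the earlier elements determines the remaining variables.
  y = 1: the earlier basis element becomes x = 0, giving x = 0 — point (0, 1).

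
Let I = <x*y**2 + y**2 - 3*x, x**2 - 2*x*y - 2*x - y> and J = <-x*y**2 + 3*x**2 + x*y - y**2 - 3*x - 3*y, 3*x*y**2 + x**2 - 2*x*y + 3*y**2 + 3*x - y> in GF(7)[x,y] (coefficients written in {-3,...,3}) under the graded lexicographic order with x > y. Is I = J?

Since reduced Gröbner bases are canonical representatives of ideals under a given ordering, it suffices to compute and compare them.
Buchberger on the first generating set:
f_1 = x*y**2 + y**2 - 3*x, LT = x*y**2.
f_2 = x**2 - 2*x*y - 2*x - y, LT = x**2.

S(f_1,f_2): lcm = x**2*y**2. S = 2*x*y**3 + 3*x*y**2 + y**3 - 3*x**2.
  leading term x*y**3: subtract (2*y)·f_1 from 2*x*y**3 + 3*x*y**2 + y**3 - 3*x**2 → 3*x*y**2 - y**3 - 3*x**2 - x*y
  leading term x*y**2: subtract (3)·f_1 from 3*x*y**2 - y**3 - 3*x**2 - x*y → -y**3 - 3*x**2 - x*y - 3*y**2 + 2*x
  leading term y**3: no divisor's leading term divides it; move -y**3 to the remainder.
  leading term x**2: subtract (-3)·f_2 from -3*x**2 - x*y - 3*y**2 + 2*x → -3*y**2 + 3*x - 3*y
  leading term y**2: no divisor's leading term divides it; move -3*y**2 to the remainder.
  leading term x: no divisor's leading term divides it; move 3*x to the remainder.
  leading term y: no divisor's leading term divides it; move -3*y to the remainder.
  remainder -y**3 - 3*y**2 + 3*x - 3*y ≠ 0; add g_3 = -y**3 - 3*y**2 + 3*x - 3*y to the basis.

S(f_1,g_3): lcm = x*y**3. S = -3*x*y**2 + y**3 + 3*x**2 + x*y.
  leading term x*y**2: subtract (-3)·f_1 from -3*x*y**2 + y**3 + 3*x**2 + x*y → y**3 + 3*x**2 + x*y + 3*y**2 - 2*x
  leading term y**3: subtract (-1)·g_3 from y**3 + 3*x**2 + x*y + 3*y**2 - 2*x → 3*x**2 + x*y + x - 3*y
  leading term x**2: subtract (3)·f_2 from 3*x**2 + x*y + x - 3*y → 0
  remainder 0.

S(f_2,g_3): leading monomials are coprime, so the S-polynomial reduces to 0 (Buchberger's first criterion).
Every S-polynomial of the final basis reduces to 0, so we have a Gröbner basis.
Inter-reduce: drop elements whose leading term is divisible by another's, tail-reduce, and make monic.
Reduced Gröbner basis: {x*y**2 + y**2 - 3*x, y**3 + 3*y**2 - 3*x + 3*y, x**2 - 2*x*y - 2*x - y}.

Buchberger on the second generating set:
h_1 = -x*y**2 + 3*x**2 + x*y - y**2 - 3*x - 3*y, LT = x*y**2.
h_2 = 3*x*y**2 + x**2 - 2*x*y + 3*y**2 + 3*x - y, LT = x*y**2.

S(h_1,h_2): lcm = x*y**2. S = -x**2 + 2*x*y + 2*x + y.
  leading term x**2: no divisor's leading term divides it; move -x**2 to the remainder.
  leading term x*y: no divisor's leading term divides it; move 2*x*y to the remainder.
  leading term x: no divisor's leading term divides it; move 2*x to the remainder.
  leading term y: no divisor's leading term divides it; move y to the remainder.
  remainder -x**2 + 2*x*y + 2*x + y ≠ 0; add k_3 = -x**2 + 2*x*y + 2*x + y to the basis.

S(h_1,k_3): lcm = x**2*y**2. S = 2*x*y**3 - 3*x**3 - x**2*y + 3*x*y**2 + y**3 + 3*x**2 + 3*x*y.
  leading term x*y**3: subtract (-2*y)·h_1 from 2*x*y**3 - 3*x**3 - x**2*y + 3*x*y**2 + y**3 + 3*x**2 + 3*x*y → -3*x**3 - 2*x**2*y - 2*x*y**2 - y**3 + 3*x**2 - 3*x*y + y**2
  leading term x**3: subtract (3*x)·k_3 from -3*x**3 - 2*x**2*y - 2*x*y**2 - y**3 + 3*x**2 - 3*x*y + y**2 → -x**2*y - 2*x*y**2 - y**3 - 3*x**2 + x*y + y**2
  leading term x**2*y: subtract (y)·k_3 from -x**2*y - 2*x*y**2 - y**3 - 3*x**2 + x*y + y**2 → 3*x*y**2 - y**3 - 3*x**2 - x*y
  leading term x*y**2: subtract (-3)·h_1 from 3*x*y**2 - y**3 - 3*x**2 - x*y → -y**3 - x**2 + 2*x*y - 3*y**2 - 2*x - 2*y
  leading term y**3: no divisor's leading term divides it; move -y**3 to the remainder.
  leading term x**2: subtract (1)·k_3 from -x**2 + 2*x*y - 3*y**2 - 2*x - 2*y → -3*y**2 + 3*x - 3*y
  leading term y**2: no divisor's leading term divides it; move -3*y**2 to the remainder.
  leading term x: no divisor's leading term divides it; move 3*x to the remainder.
  leading term y: no divisor's leading term divides it; move -3*y to the remainder.
  remainder -y**3 - 3*y**2 + 3*x - 3*y ≠ 0; add k_4 = -y**3 - 3*y**2 + 3*x - 3*y to the basis.

S(h_2,k_3): lcm = x**2*y**2. S = 2*x*y**3 - 2*x**3 - 3*x**2*y + 3*x*y**2 + y**3 + x**2 + 2*x*y.
  leading term x*y**3: subtract (-2*y)·h_1 from 2*x*y**3 - 2*x**3 - 3*x**2*y + 3*x*y**2 + y**3 + x**2 + 2*x*y → -2*x**3 + 3*x**2*y - 2*x*y**2 - y**3 + x**2 + 3*x*y + y**2
  leading term x**3: subtract (2*x)·k_3 from -2*x**3 + 3*x**2*y - 2*x*y**2 - y**3 + x**2 + 3*x*y + y**2 → -x**2*y - 2*x*y**2 - y**3 - 3*x**2 + x*y + y**2
  leading term x**2*y: subtract (y)·k_3 from -x**2*y - 2*x*y**2 - y**3 - 3*x**2 + x*y + y**2 → 3*x*y**2 - y**3 - 3*x**2 - x*y
  leading term x*y**2: subtract (-3)·h_1 from 3*x*y**2 - y**3 - 3*x**2 - x*y → -y**3 - x**2 + 2*x*y - 3*y**2 - 2*x - 2*y
  leading term y**3: subtract (1)·k_4 from -y**3 - x**2 + 2*x*y - 3*y**2 - 2*x - 2*y → -x**2 + 2*x*y + 2*x + y
  leading term x**2: subtract (1)·k_3 from -x**2 + 2*x*y + 2*x + y → 0
  remainder 0.

S(h_1,k_4): lcm = x*y**3. S = -3*x**2*y + 3*x*y**2 + y**3 + 3*x**2 + 3*y**2.
  leading term x**2*y: subtract (3*y)·k_3 from -3*x**2*y + 3*x*y**2 + y**3 + 3*x**2 + 3*y**2 → -3*x*y**2 + y**3 + 3*x**2 + x*y
  leading term x*y**2: subtract (3)·h_1 from -3*x*y**2 + y**3 + 3*x**2 + x*y → y**3 + x**2 - 2*x*y + 3*y**2 + 2*x + 2*y
  leading term y**3: subtract (-1)·k_4 from y**3 + x**2 - 2*x*y + 3*y**2 + 2*x + 2*y → x**2 - 2*x*y - 2*x - y
  leading term x**2: subtract (-1)·k_3 from x**2 - 2*x*y - 2*x - y → 0
  remainder 0.

S(h_2,k_4): lcm = x*y**3. S = -2*x**2*y + x*y**2 + y**3 + 3*x**2 - 2*x*y + 2*y**2.
  leading term x**2*y: subtract (2*y)·k_3 from -2*x**2*y + x*y**2 + y**3 + 3*x**2 - 2*x*y + 2*y**2 → -3*x*y**2 + y**3 + 3*x**2 + x*y
  leading term x*y**2: subtract (3)·h_1 from -3*x*y**2 + y**3 + 3*x**2 + x*y → y**3 + x**2 - 2*x*y + 3*y**2 + 2*x + 2*y
  leading term y**3: subtract (-1)·k_4 from y**3 + x**2 - 2*x*y + 3*y**2 + 2*x + 2*y → x**2 - 2*x*y - 2*x - y
  leading term x**2: subtract (-1)·k_3 from x**2 - 2*x*y - 2*x - y → 0
  remainder 0.

S(k_3,k_4): leading monomials are coprime, so the S-polynomial reduces to 0 (Buchberger's first criterion).
Every S-polynomial of the final basis reduces to 0, so we have a Gröbner basis.
Inter-reduce: drop elements whose leading term is divisible by another's, tail-reduce, and make monic.
Reduced Gröbner basis: {x*y**2 + y**2 - 3*x, y**3 + 3*y**2 - 3*x + 3*y, x**2 - 2*x*y - 2*x - y}.

These coincide, so the ideals are equal.
The same test decides containment: I ⊆ J iff every generator of I reduces to 0 modulo a Gröbner basis of J.

Yes, the ideals are equal.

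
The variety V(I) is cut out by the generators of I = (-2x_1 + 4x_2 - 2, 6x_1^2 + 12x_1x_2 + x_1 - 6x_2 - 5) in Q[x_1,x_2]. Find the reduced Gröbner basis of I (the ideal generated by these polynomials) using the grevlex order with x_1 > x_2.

f_1 = -2x_1 + 4x_2 - 2, LT = x_1.
f_2 = 6x_1^2 + 12x_1x_2 + x_1 - 6x_2 - 5, LT = x_1^2.

S(f_1,f_2): lcm = x_1^2. S = -4x_1x_2 + 5/6x_1 + x_2 + 5/6.
  leading term x_1x_2: subtract (2x_2)·f_1 from -4x_1x_2 + 5/6x_1 + x_2 + 5/6 → -8x_2^2 + 5/6x_1 + 5x_2 + 5/6
  leading term x_2^2: no divisor's leading term divides it; move -8x_2^2 to the remainder.
  leading term x_1: subtract (-5/12)·f_1 from 5/6x_1 + 5x_2 + 5/6 → 20/3x_2
  leading term x_2: no divisor's leading term divides it; move 20/3x_2 to the remainder.
  remainder -8x_2^2 + 20/3x_2 ≠ 0; add g_3 = -8x_2^2 + 20/3x_2 to the basis.

The other S-polynomials (S(f_1,g_3), S(f_2,g_3)) all reduce to 0 modulo the current basis, so we have a Gröbner basis.
Inter-reduce: drop elements whose leading term is divisible by another's, tail-reduce, and make monic.

G = {x_2^2 - 5/6x_2, x_1 - 2x_2 + 1}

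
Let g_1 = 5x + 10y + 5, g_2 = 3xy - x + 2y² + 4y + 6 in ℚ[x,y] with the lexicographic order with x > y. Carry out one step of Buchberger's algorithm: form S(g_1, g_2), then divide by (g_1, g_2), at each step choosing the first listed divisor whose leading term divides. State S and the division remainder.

S(g_1, g_2) = ⅓x + 4/3y² - ⅓y - 2; remainder on division = 4/3y² - y - 7/3.

lcm(LM(g_1), LM(g_2)) = xy.
S = (lcm/LT(g_1))·g_1 − (lcm/LT(g_2))·g_2 = ⅓x + 4/3y² - ⅓y - 2.
Reduce S modulo (g_1, g_2) in that order:
  leading term x: subtract (1/15)·g_1 from ⅓x + 4/3y² - ⅓y - 2 → 4/3y² - y - 7/3
  leading term y²: no divisor's leading term divides it; move 4/3y² to the remainder.
  leading term y: no divisor's leading term divides it; move -y to the remainder.
  leading term 1: no divisor's leading term divides it; move -7/3 to the remainder.
The remainder 4/3y² - y - 7/3 is nonzero, so it would be added as the next basis element.
An S-polynomial is built so that the two leading terms cancel; whether anything survives reduction is exactly the Gröbner-basis criterion.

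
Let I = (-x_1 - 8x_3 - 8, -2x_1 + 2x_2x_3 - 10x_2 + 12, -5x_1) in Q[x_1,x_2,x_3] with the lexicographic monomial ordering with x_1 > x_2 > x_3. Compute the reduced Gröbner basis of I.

G = {x_1, x_2 - 1, x_3 + 1}

Buchberger's algorithm terminates because the ascending chain of leading-term ideals stabilizes.

f_1 = -x_1 - 8x_3 - 8, LT = x_1.
f_2 = -2x_1 + 2x_2x_3 - 10x_2 + 12, LT = x_1.
f_3 = -5x_1, LT = x_1.

S(f_1,f_2): lcm = x_1. S = x_2x_3 - 5x_2 + 8x_3 + 14.
  leading term x_2x_3: no divisor's leading term divides it; move x_2x_3 to the remainder.
  leading term x_2: no divisor's leading term divides it; move -5x_2 to the remainder.
  leading term x_3: no divisor's leading term divides it; move 8x_3 to the remainder.
  leading term 1: no divisor's leading term divides it; move 14 to the remainder.
  remainder x_2x_3 - 5x_2 + 8x_3 + 14 ≠ 0; add g_4 = x_2x_3 - 5x_2 + 8x_3 + 14 to the basis.

S(f_1,f_3): lcm = x_1. S = 8x_3 + 8.
  leading term x_3: no divisor's leading term divides it; move 8x_3 to the remainder.
  leading term 1: no divisor's leading term divides it; move 8 to the remainder.
  remainder 8x_3 + 8 ≠ 0; add g_5 = 8x_3 + 8 to the basis.

S(f_2,f_3): lcm = x_1. S = -x_2x_3 + 5x_2 - 6.
  leading term x_2x_3: subtract (-1)·g_4 from -x_2x_3 + 5x_2 - 6 → 8x_3 + 8
  leading term x_3: subtract (1)·g_5 from 8x_3 + 8 → 0
  remainder 0.

S(f_1,g_4): leading monomials are coprime, so the S-polynomial reduces to 0 (Buchberger's first criterion).
S(f_2,g_4): leading monomials are coprime, so the S-polynomial reduces to 0 (Buchberger's first criterion).
S(f_3,g_4): leading monomials are coprime, so the S-polynomial reduces to 0 (Buchberger's first criterion).
S(f_1,g_5): leading monomials are coprime, so the S-polynomial reduces to 0 (Buchberger's first criterion).
S(f_2,g_5): leading monomials are coprime, so the S-polynomial reduces to 0 (Buchberger's first criterion).
S(f_3,g_5): leading monomials are coprime, so the S-polynomial reduces to 0 (Buchberger's first criterion).
S(g_4,g_5): lcm = x_2x_3. S = -6x_2 + 8x_3 + 14.
  leading term x_2: no divisor's leading term divides it; move -6x_2 to the remainder.
  leading term x_3: subtract (1)·g_5 from 8x_3 + 14 → 6
  leading term 1: no divisor's leading term divides it; move 6 to the remainder.
  remainder -6x_2 + 6 ≠ 0; add g_6 = -6x_2 + 6 to the basis.

S(f_1,g_6): leading monomials are coprime, so the S-polynomial reduces to 0 (Buchberger's first criterion).
S(f_2,g_6): leading monomials are coprime, so the S-polynomial reduces to 0 (Buchberger's first criterion).
S(f_3,g_6): leading monomials are coprime, so the S-polynomial reduces to 0 (Buchberger's first criterion).
S(g_4,g_6): lcm = x_2x_3. S = -5x_2 + 9x_3 + 14.
  leading term x_2: subtract (5/6)·g_6 from -5x_2 + 9x_3 + 14 → 9x_3 + 9
  leading term x_3: subtract (9/8)·g_5 from 9x_3 + 9 → 0
  remainder 0.

S(g_5,g_6): leading monomials are coprime, so the S-polynomial reduces to 0 (Buchberger's first criterion).
Every S-polynomial of the final basis reduces to 0, so we have a Gröbner basis.
Inter-reduce: drop elements whose leading term is divisible by another's, tail-reduce, and make monic.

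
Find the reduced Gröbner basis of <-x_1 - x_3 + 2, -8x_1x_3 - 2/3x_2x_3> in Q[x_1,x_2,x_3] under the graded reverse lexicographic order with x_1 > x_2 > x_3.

G = {x_2x_3 - 12x_3^2 + 24x_3, x_1 + x_3 - 2}

f_1 = -x_1 - x_3 + 2, LT = x_1.
f_2 = -8x_1x_3 - 2/3x_2x_3, LT = x_1x_3.

S(f_1,f_2): lcm = x_1x_3. S = -1/12x_2x_3 + x_3^2 - 2x_3.
  reduce S modulo (f_1, f_2):
  remainder -1/12x_2x_3 + x_3^2 - 2x_3 ≠ 0; add g_3 = -1/12x_2x_3 + x_3^2 - 2x_3 to the basis.

The other S-polynomials (S(f_1,g_3), S(f_2,g_3)) all reduce to 0 modulo the current basis, so we have a Gröbner basis.
Inter-reduce: drop elements whose leading term is divisible by another's, tail-reduce, and make monic.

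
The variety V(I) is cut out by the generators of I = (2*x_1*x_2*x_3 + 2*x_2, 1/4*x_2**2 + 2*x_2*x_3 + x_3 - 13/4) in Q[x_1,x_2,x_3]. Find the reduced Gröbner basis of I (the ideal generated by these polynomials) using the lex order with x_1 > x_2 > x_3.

G = {x_1*x_2*x_3 + x_2, x_1*x_3**2 - 13/4*x_1*x_3 + x_3 - 13/4, x_2**2 + 8*x_2*x_3 + 4*x_3 - 13}

f_1 = 2*x_1*x_2*x_3 + 2*x_2, LT = x_1*x_2*x_3.
f_2 = 1/4*x_2**2 + 2*x_2*x_3 + x_3 - 13/4, LT = x_2**2.

S(f_1,f_2): lcm = x_1*x_2**2*x_3. S = -8*x_1*x_2*x_3**2 - 4*x_1*x_3**2 + 13*x_1*x_3 + x_2**2.
  leading term x_1*x_2*x_3**2: subtract (-4*x_3)·f_1 from -8*x_1*x_2*x_3**2 - 4*x_1*x_3**2 + 13*x_1*x_3 + x_2**2 → -4*x_1*x_3**2 + 13*x_1*x_3 + x_2**2 + 8*x_2*x_3
  leading term x_1*x_3**2: no divisor's leading term divides it; move -4*x_1*x_3**2 to the remainder.
  leading term x_1*x_3: no divisor's leading term divides it; move 13*x_1*x_3 to the remainder.
  leading term x_2**2: subtract (4)·f_2 from x_2**2 + 8*x_2*x_3 → -4*x_3 + 13
  leading term x_3: no divisor's leading term divides it; move -4*x_3 to the remainder.
  leading term 1: no divisor's leading term divides it; move 13 to the remainder.
  remainder -4*x_1*x_3**2 + 13*x_1*x_3 - 4*x_3 + 13 ≠ 0; add g_3 = -4*x_1*x_3**2 + 13*x_1*x_3 - 4*x_3 + 13 to the basis.

The other S-polynomials (S(f_1,g_3), S(f_2,g_3)) all reduce to 0 modulo the current basis, so we have a Gröbner basis.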